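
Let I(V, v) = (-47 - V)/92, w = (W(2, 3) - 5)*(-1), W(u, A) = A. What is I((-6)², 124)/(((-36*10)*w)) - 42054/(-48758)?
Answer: 1394851937/1614864960 ≈ 0.86376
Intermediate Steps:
w = 2 (w = (3 - 5)*(-1) = -2*(-1) = 2)
I(V, v) = -47/92 - V/92 (I(V, v) = (-47 - V)*(1/92) = -47/92 - V/92)
I((-6)², 124)/(((-36*10)*w)) - 42054/(-48758) = (-47/92 - 1/92*(-6)²)/((-36*10*2)) - 42054/(-48758) = (-47/92 - 1/92*36)/((-360*2)) - 42054*(-1/48758) = (-47/92 - 9/23)/(-720) + 21027/24379 = -83/92*(-1/720) + 21027/24379 = 83/66240 + 21027/24379 = 1394851937/1614864960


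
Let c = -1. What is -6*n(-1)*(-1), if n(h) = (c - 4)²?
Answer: 150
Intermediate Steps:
n(h) = 25 (n(h) = (-1 - 4)² = (-5)² = 25)
-6*n(-1)*(-1) = -6*25*(-1) = -150*(-1) = 150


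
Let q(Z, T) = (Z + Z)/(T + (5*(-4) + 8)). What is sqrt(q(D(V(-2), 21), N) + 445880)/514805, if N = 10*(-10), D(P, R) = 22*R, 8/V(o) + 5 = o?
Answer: sqrt(1783487)/1029610 ≈ 0.0012971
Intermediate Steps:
V(o) = 8/(-5 + o)
N = -100
q(Z, T) = 2*Z/(-12 + T) (q(Z, T) = (2*Z)/(T + (-20 + 8)) = (2*Z)/(T - 12) = (2*Z)/(-12 + T) = 2*Z/(-12 + T))
sqrt(q(D(V(-2), 21), N) + 445880)/514805 = sqrt(2*(22*21)/(-12 - 100) + 445880)/514805 = sqrt(2*462/(-112) + 445880)*(1/514805) = sqrt(2*462*(-1/112) + 445880)*(1/514805) = sqrt(-33/4 + 445880)*(1/514805) = sqrt(1783487/4)*(1/514805) = (sqrt(1783487)/2)*(1/514805) = sqrt(1783487)/1029610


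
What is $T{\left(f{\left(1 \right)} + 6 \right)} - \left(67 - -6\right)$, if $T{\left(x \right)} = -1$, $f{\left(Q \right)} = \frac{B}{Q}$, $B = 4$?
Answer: $-74$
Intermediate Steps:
$f{\left(Q \right)} = \frac{4}{Q}$
$T{\left(f{\left(1 \right)} + 6 \right)} - \left(67 - -6\right) = -1 - \left(67 - -6\right) = -1 - \left(67 + 6\right) = -1 - 73 = -74$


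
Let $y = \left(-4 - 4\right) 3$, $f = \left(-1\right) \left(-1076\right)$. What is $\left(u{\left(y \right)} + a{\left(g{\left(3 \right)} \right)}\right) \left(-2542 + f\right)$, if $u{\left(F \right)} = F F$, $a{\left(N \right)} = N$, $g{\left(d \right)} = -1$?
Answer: $-842950$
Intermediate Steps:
$f = 1076$
$y = -24$ ($y = \left(-8\right) 3 = -24$)
$u{\left(F \right)} = F^{2}$
$\left(u{\left(y \right)} + a{\left(g{\left(3 \right)} \right)}\right) \left(-2542 + f\right) = \left(\left(-24\right)^{2} - 1\right) \left(-2542 + 1076\right) = \left(576 - 1\right) \left(-1466\right) = 575 \left(-1466\right) = -842950$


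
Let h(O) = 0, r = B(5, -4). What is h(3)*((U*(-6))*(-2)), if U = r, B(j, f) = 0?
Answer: 0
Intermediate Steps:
r = 0
U = 0
h(3)*((U*(-6))*(-2)) = 0*((0*(-6))*(-2)) = 0*(0*(-2)) = 0*0 = 0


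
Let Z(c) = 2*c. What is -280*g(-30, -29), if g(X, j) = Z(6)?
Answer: -3360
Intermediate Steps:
g(X, j) = 12 (g(X, j) = 2*6 = 12)
-280*g(-30, -29) = -280*12 = -3360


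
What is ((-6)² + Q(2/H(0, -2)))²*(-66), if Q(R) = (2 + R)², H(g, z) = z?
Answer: -90354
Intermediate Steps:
((-6)² + Q(2/H(0, -2)))²*(-66) = ((-6)² + (2 + 2/(-2))²)²*(-66) = (36 + (2 + 2*(-½))²)²*(-66) = (36 + (2 - 1)²)²*(-66) = (36 + 1²)²*(-66) = (36 + 1)²*(-66) = 37²*(-66) = 1369*(-66) = -90354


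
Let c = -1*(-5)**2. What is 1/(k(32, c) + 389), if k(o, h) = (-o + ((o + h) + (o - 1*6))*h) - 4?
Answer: -1/472 ≈ -0.0021186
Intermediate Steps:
c = -25 (c = -1*25 = -25)
k(o, h) = -4 - o + h*(-6 + h + 2*o) (k(o, h) = (-o + ((h + o) + (o - 6))*h) - 4 = (-o + ((h + o) + (-6 + o))*h) - 4 = (-o + (-6 + h + 2*o)*h) - 4 = (-o + h*(-6 + h + 2*o)) - 4 = -4 - o + h*(-6 + h + 2*o))
1/(k(32, c) + 389) = 1/((-4 + (-25)**2 - 1*32 - 6*(-25) + 2*(-25)*32) + 389) = 1/((-4 + 625 - 32 + 150 - 1600) + 389) = 1/(-861 + 389) = 1/(-472) = -1/472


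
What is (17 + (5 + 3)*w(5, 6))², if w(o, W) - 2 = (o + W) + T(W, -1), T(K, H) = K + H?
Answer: 25921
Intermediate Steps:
T(K, H) = H + K
w(o, W) = 1 + o + 2*W (w(o, W) = 2 + ((o + W) + (-1 + W)) = 2 + ((W + o) + (-1 + W)) = 2 + (-1 + o + 2*W) = 1 + o + 2*W)
(17 + (5 + 3)*w(5, 6))² = (17 + (5 + 3)*(1 + 5 + 2*6))² = (17 + 8*(1 + 5 + 12))² = (17 + 8*18)² = (17 + 144)² = 161² = 25921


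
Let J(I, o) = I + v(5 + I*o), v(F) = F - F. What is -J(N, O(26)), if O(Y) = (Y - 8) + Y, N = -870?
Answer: 870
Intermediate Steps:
O(Y) = -8 + 2*Y (O(Y) = (-8 + Y) + Y = -8 + 2*Y)
v(F) = 0
J(I, o) = I (J(I, o) = I + 0 = I)
-J(N, O(26)) = -1*(-870) = 870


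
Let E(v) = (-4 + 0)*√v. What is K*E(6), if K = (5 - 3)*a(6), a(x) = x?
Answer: -48*√6 ≈ -117.58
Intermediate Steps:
E(v) = -4*√v
K = 12 (K = (5 - 3)*6 = 2*6 = 12)
K*E(6) = 12*(-4*√6) = -48*√6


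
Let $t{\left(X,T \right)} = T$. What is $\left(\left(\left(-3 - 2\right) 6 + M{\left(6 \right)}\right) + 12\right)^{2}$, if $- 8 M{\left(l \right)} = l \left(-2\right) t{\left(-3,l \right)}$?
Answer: $81$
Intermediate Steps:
$M{\left(l \right)} = \frac{l^{2}}{4}$ ($M{\left(l \right)} = - \frac{l \left(-2\right) l}{8} = - \frac{- 2 l l}{8} = - \frac{\left(-2\right) l^{2}}{8} = \frac{l^{2}}{4}$)
$\left(\left(\left(-3 - 2\right) 6 + M{\left(6 \right)}\right) + 12\right)^{2} = \left(\left(\left(-3 - 2\right) 6 + \frac{6^{2}}{4}\right) + 12\right)^{2} = \left(\left(\left(-5\right) 6 + \frac{1}{4} \cdot 36\right) + 12\right)^{2} = \left(\left(-30 + 9\right) + 12\right)^{2} = \left(-21 + 12\right)^{2} = \left(-9\right)^{2} = 81$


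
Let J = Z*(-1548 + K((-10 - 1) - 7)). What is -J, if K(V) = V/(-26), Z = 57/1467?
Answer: 127395/2119 ≈ 60.120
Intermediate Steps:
Z = 19/489 (Z = 57*(1/1467) = 19/489 ≈ 0.038855)
K(V) = -V/26 (K(V) = V*(-1/26) = -V/26)
J = -127395/2119 (J = 19*(-1548 - ((-10 - 1) - 7)/26)/489 = 19*(-1548 - (-11 - 7)/26)/489 = 19*(-1548 - 1/26*(-18))/489 = 19*(-1548 + 9/13)/489 = (19/489)*(-20115/13) = -127395/2119 ≈ -60.120)
-J = -1*(-127395/2119) = 127395/2119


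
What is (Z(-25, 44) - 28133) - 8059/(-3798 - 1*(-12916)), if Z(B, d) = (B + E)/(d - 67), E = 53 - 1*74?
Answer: -256506517/9118 ≈ -28132.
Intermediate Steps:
E = -21 (E = 53 - 74 = -21)
Z(B, d) = (-21 + B)/(-67 + d) (Z(B, d) = (B - 21)/(d - 67) = (-21 + B)/(-67 + d))
(Z(-25, 44) - 28133) - 8059/(-3798 - 1*(-12916)) = ((-21 - 25)/(-67 + 44) - 28133) - 8059/(-3798 - 1*(-12916)) = (-46/(-23) - 28133) - 8059/(-3798 + 12916) = (-1/23*(-46) - 28133) - 8059/9118 = (2 - 28133) - 8059*1/9118 = -28131 - 8059/9118 = -256506517/9118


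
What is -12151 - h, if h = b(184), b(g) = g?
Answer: -12335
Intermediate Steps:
h = 184
-12151 - h = -12151 - 1*184 = -12151 - 184 = -12335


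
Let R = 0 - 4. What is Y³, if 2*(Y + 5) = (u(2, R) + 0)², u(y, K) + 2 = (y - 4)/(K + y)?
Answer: -729/8 ≈ -91.125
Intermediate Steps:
R = -4
u(y, K) = -2 + (-4 + y)/(K + y) (u(y, K) = -2 + (y - 4)/(K + y) = -2 + (-4 + y)/(K + y))
Y = -9/2 (Y = -5 + ((-4 - 1*2 - 2*(-4))/(-4 + 2) + 0)²/2 = -5 + ((-4 - 2 + 8)/(-2) + 0)²/2 = -5 + (-½*2 + 0)²/2 = -5 + (-1 + 0)²/2 = -5 + (½)*(-1)² = -5 + (½)*1 = -5 + ½ = -9/2 ≈ -4.5000)
Y³ = (-9/2)³ = -729/8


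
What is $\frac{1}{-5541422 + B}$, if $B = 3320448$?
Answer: $- \frac{1}{2220974} \approx -4.5025 \cdot 10^{-7}$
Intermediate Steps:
$\frac{1}{-5541422 + B} = \frac{1}{-5541422 + 3320448} = \frac{1}{-2220974} = - \frac{1}{2220974}$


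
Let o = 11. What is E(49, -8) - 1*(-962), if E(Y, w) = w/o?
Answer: 10574/11 ≈ 961.27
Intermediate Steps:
E(Y, w) = w/11
E(49, -8) - 1*(-962) = (1/11)*(-8) - 1*(-962) = -8/11 + 962 = 10574/11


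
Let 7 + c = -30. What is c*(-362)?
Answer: 13394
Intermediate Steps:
c = -37 (c = -7 - 30 = -37)
c*(-362) = -37*(-362) = 13394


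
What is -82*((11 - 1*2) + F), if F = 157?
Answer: -13612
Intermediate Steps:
-82*((11 - 1*2) + F) = -82*((11 - 1*2) + 157) = -82*((11 - 2) + 157) = -82*(9 + 157) = -82*166 = -13612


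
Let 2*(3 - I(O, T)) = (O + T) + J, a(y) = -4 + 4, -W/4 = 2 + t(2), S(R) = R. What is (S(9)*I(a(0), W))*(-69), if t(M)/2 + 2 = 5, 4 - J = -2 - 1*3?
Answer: -18009/2 ≈ -9004.5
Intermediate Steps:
J = 9 (J = 4 - (-2 - 1*3) = 4 - (-2 - 3) = 4 - 1*(-5) = 4 + 5 = 9)
t(M) = 6 (t(M) = -4 + 2*5 = -4 + 10 = 6)
W = -32 (W = -4*(2 + 6) = -4*8 = -32)
a(y) = 0
I(O, T) = -3/2 - O/2 - T/2 (I(O, T) = 3 - ((O + T) + 9)/2 = 3 - (9 + O + T)/2 = 3 + (-9/2 - O/2 - T/2) = -3/2 - O/2 - T/2)
(S(9)*I(a(0), W))*(-69) = (9*(-3/2 - ½*0 - ½*(-32)))*(-69) = (9*(-3/2 + 0 + 16))*(-69) = (9*(29/2))*(-69) = (261/2)*(-69) = -18009/2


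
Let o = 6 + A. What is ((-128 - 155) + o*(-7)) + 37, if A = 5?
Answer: -323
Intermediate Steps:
o = 11 (o = 6 + 5 = 11)
((-128 - 155) + o*(-7)) + 37 = ((-128 - 155) + 11*(-7)) + 37 = (-283 - 77) + 37 = -360 + 37 = -323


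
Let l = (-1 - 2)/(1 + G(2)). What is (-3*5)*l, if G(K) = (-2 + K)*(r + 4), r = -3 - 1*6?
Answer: 45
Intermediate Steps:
r = -9 (r = -3 - 6 = -9)
G(K) = 10 - 5*K (G(K) = (-2 + K)*(-9 + 4) = (-2 + K)*(-5) = 10 - 5*K)
l = -3 (l = (-1 - 2)/(1 + (10 - 5*2)) = -3/(1 + (10 - 10)) = -3/(1 + 0) = -3/1 = -3*1 = -3)
(-3*5)*l = -3*5*(-3) = -15*(-3) = 45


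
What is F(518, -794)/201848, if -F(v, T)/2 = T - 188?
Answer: 491/50462 ≈ 0.0097301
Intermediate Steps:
F(v, T) = 376 - 2*T (F(v, T) = -2*(T - 188) = -2*(-188 + T) = 376 - 2*T)
F(518, -794)/201848 = (376 - 2*(-794))/201848 = (376 + 1588)*(1/201848) = 1964*(1/201848) = 491/50462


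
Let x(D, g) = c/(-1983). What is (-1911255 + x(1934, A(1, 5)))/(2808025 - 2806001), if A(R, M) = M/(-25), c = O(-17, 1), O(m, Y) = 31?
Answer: -473752337/501699 ≈ -944.30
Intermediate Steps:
c = 31
A(R, M) = -M/25 (A(R, M) = M*(-1/25) = -M/25)
x(D, g) = -31/1983 (x(D, g) = 31/(-1983) = 31*(-1/1983) = -31/1983)
(-1911255 + x(1934, A(1, 5)))/(2808025 - 2806001) = (-1911255 - 31/1983)/(2808025 - 2806001) = -3790018696/1983/2024 = -3790018696/1983*1/2024 = -473752337/501699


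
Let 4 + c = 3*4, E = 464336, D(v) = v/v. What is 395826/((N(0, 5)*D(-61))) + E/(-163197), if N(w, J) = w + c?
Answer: 32296950517/652788 ≈ 49475.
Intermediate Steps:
D(v) = 1
c = 8 (c = -4 + 3*4 = -4 + 12 = 8)
N(w, J) = 8 + w (N(w, J) = w + 8 = 8 + w)
395826/((N(0, 5)*D(-61))) + E/(-163197) = 395826/(((8 + 0)*1)) + 464336/(-163197) = 395826/((8*1)) + 464336*(-1/163197) = 395826/8 - 464336/163197 = 395826*(⅛) - 464336/163197 = 197913/4 - 464336/163197 = 32296950517/652788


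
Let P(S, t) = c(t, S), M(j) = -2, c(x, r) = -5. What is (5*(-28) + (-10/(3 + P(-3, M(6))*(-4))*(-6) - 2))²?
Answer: 10278436/529 ≈ 19430.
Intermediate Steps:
P(S, t) = -5
(5*(-28) + (-10/(3 + P(-3, M(6))*(-4))*(-6) - 2))² = (5*(-28) + (-10/(3 - 5*(-4))*(-6) - 2))² = (-140 + (-10/(3 + 20)*(-6) - 2))² = (-140 + (-10/23*(-6) - 2))² = (-140 + (60/23 - 2))² = (-140 + 14/23)² = (-3206/23)² = 10278436/529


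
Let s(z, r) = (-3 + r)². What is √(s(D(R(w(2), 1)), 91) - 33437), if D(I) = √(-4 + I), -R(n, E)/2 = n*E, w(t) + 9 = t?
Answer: I*√25693 ≈ 160.29*I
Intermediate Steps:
w(t) = -9 + t
R(n, E) = -2*E*n (R(n, E) = -2*n*E = -2*E*n)
√(s(D(R(w(2), 1)), 91) - 33437) = √((-3 + 91)² - 33437) = √(88² - 33437) = √(7744 - 33437) = √(-25693) = I*√25693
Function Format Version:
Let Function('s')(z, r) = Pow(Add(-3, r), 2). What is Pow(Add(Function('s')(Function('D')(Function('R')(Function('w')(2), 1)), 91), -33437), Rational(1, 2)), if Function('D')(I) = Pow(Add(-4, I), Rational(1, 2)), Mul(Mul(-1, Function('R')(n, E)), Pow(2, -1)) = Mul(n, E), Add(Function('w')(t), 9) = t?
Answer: Mul(I, Pow(25693, Rational(1, 2))) ≈ Mul(160.29, I)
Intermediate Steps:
Function('w')(t) = Add(-9, t)
Function('R')(n, E) = Mul(-2, E, n) (Function('R')(n, E) = Mul(-2, Mul(n, E)) = Mul(-2, Mul(E, n)) = Mul(-2, E, n))
Pow(Add(Function('s')(Function('D')(Function('R')(Function('w')(2), 1)), 91), -33437), Rational(1, 2)) = Pow(Add(Pow(Add(-3, 91), 2), -33437), Rational(1, 2)) = Pow(Add(Pow(88, 2), -33437), Rational(1, 2)) = Pow(Add(7744, -33437), Rational(1, 2)) = Pow(-25693, Rational(1, 2)) = Mul(I, Pow(25693, Rational(1, 2)))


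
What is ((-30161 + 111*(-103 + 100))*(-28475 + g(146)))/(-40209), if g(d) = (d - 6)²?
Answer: -270634250/40209 ≈ -6730.7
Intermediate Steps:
g(d) = (-6 + d)²
((-30161 + 111*(-103 + 100))*(-28475 + g(146)))/(-40209) = ((-30161 + 111*(-103 + 100))*(-28475 + (-6 + 146)²))/(-40209) = ((-30161 + 111*(-3))*(-28475 + 140²))*(-1/40209) = ((-30161 - 333)*(-28475 + 19600))*(-1/40209) = -30494*(-8875)*(-1/40209) = 270634250*(-1/40209) = -270634250/40209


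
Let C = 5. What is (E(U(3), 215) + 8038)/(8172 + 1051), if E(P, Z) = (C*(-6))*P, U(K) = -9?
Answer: 8308/9223 ≈ 0.90079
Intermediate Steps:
E(P, Z) = -30*P (E(P, Z) = (5*(-6))*P = -30*P)
(E(U(3), 215) + 8038)/(8172 + 1051) = (-30*(-9) + 8038)/(8172 + 1051) = (270 + 8038)/9223 = 8308*(1/9223) = 8308/9223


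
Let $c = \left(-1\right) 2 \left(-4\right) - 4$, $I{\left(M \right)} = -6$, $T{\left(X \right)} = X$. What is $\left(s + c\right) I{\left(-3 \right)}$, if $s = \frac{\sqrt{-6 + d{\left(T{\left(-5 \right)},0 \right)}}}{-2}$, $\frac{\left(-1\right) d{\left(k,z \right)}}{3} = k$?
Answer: $-15$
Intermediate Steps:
$d{\left(k,z \right)} = - 3 k$
$c = 4$ ($c = \left(-2\right) \left(-4\right) - 4 = 8 - 4 = 4$)
$s = - \frac{3}{2}$ ($s = \frac{\sqrt{-6 - -15}}{-2} = - \frac{\sqrt{-6 + 15}}{2} = - \frac{\sqrt{9}}{2} = \left(- \frac{1}{2}\right) 3 = - \frac{3}{2} \approx -1.5$)
$\left(s + c\right) I{\left(-3 \right)} = \left(- \frac{3}{2} + 4\right) \left(-6\right) = \frac{5}{2} \left(-6\right) = -15$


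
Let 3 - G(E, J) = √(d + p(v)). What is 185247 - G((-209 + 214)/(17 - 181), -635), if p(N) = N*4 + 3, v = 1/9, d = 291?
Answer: 185244 + 5*√106/3 ≈ 1.8526e+5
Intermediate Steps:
v = ⅑ ≈ 0.11111
p(N) = 3 + 4*N (p(N) = 4*N + 3 = 3 + 4*N)
G(E, J) = 3 - 5*√106/3 (G(E, J) = 3 - √(291 + (3 + 4*(⅑))) = 3 - √(291 + (3 + 4/9)) = 3 - √(291 + 31/9) = 3 - √(2650/9) = 3 - 5*√106/3)
185247 - G((-209 + 214)/(17 - 181), -635) = 185247 - (3 - 5*√106/3) = 185247 + (-3 + 5*√106/3) = 185244 + 5*√106/3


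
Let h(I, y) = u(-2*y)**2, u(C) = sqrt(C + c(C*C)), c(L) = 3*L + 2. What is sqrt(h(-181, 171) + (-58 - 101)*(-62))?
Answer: sqrt(360410) ≈ 600.34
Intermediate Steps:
c(L) = 2 + 3*L
u(C) = sqrt(2 + C + 3*C**2) (u(C) = sqrt(C + (2 + 3*(C*C))) = sqrt(C + (2 + 3*C**2)) = sqrt(2 + C + 3*C**2))
h(I, y) = 2 - 2*y + 12*y**2 (h(I, y) = (sqrt(2 - 2*y + 3*(-2*y)**2))**2 = (sqrt(2 - 2*y + 3*(4*y**2)))**2 = (sqrt(2 - 2*y + 12*y**2))**2 = 2 - 2*y + 12*y**2)
sqrt(h(-181, 171) + (-58 - 101)*(-62)) = sqrt((2 - 2*171 + 12*171**2) + (-58 - 101)*(-62)) = sqrt((2 - 342 + 12*29241) - 159*(-62)) = sqrt((2 - 342 + 350892) + 9858) = sqrt(350552 + 9858) = sqrt(360410)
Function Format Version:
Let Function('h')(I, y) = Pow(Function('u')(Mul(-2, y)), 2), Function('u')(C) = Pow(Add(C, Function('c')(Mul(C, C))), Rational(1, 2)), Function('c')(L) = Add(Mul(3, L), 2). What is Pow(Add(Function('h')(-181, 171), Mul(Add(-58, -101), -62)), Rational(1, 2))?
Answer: Pow(360410, Rational(1, 2)) ≈ 600.34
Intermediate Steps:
Function('c')(L) = Add(2, Mul(3, L))
Function('u')(C) = Pow(Add(2, C, Mul(3, Pow(C, 2))), Rational(1, 2)) (Function('u')(C) = Pow(Add(C, Add(2, Mul(3, Mul(C, C)))), Rational(1, 2)) = Pow(Add(C, Add(2, Mul(3, Pow(C, 2)))), Rational(1, 2)) = Pow(Add(2, C, Mul(3, Pow(C, 2))), Rational(1, 2)))
Function('h')(I, y) = Add(2, Mul(-2, y), Mul(12, Pow(y, 2))) (Function('h')(I, y) = Pow(Pow(Add(2, Mul(-2, y), Mul(3, Pow(Mul(-2, y), 2))), Rational(1, 2)), 2) = Pow(Pow(Add(2, Mul(-2, y), Mul(3, Mul(4, Pow(y, 2)))), Rational(1, 2)), 2) = Pow(Pow(Add(2, Mul(-2, y), Mul(12, Pow(y, 2))), Rational(1, 2)), 2) = Add(2, Mul(-2, y), Mul(12, Pow(y, 2))))
Pow(Add(Function('h')(-181, 171), Mul(Add(-58, -101), -62)), Rational(1, 2)) = Pow(Add(Add(2, Mul(-2, 171), Mul(12, Pow(171, 2))), Mul(Add(-58, -101), -62)), Rational(1, 2)) = Pow(Add(Add(2, -342, Mul(12, 29241)), Mul(-159, -62)), Rational(1, 2)) = Pow(Add(Add(2, -342, 350892), 9858), Rational(1, 2)) = Pow(Add(350552, 9858), Rational(1, 2)) = Pow(360410, Rational(1, 2))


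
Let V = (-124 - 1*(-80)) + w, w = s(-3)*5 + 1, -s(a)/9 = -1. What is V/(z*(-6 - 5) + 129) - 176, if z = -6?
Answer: -34318/195 ≈ -175.99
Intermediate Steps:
s(a) = 9 (s(a) = -9*(-1) = 9)
w = 46 (w = 9*5 + 1 = 45 + 1 = 46)
V = 2 (V = (-124 - 1*(-80)) + 46 = (-124 + 80) + 46 = -44 + 46 = 2)
V/(z*(-6 - 5) + 129) - 176 = 2/(-6*(-6 - 5) + 129) - 176 = 2/(-6*(-11) + 129) - 176 = 2/(66 + 129) - 176 = 2/195 - 176 = -34318/195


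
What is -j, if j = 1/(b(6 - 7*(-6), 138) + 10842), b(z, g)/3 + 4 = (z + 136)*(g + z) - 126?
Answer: -1/113124 ≈ -8.8399e-6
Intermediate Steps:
b(z, g) = -390 + 3*(136 + z)*(g + z) (b(z, g) = -12 + 3*((z + 136)*(g + z) - 126) = -12 + 3*((136 + z)*(g + z) - 126) = -12 + 3*(-126 + (136 + z)*(g + z)) = -12 + (-378 + 3*(136 + z)*(g + z)) = -390 + 3*(136 + z)*(g + z))
j = 1/113124 (j = 1/((-390 + 3*(6 - 7*(-6))² + 408*138 + 408*(6 - 7*(-6)) + 3*138*(6 - 7*(-6))) + 10842) = 1/((-390 + 3*(6 + 42)² + 56304 + 408*(6 + 42) + 3*138*(6 + 42)) + 10842) = 1/((-390 + 3*48² + 56304 + 408*48 + 3*138*48) + 10842) = 1/((-390 + 3*2304 + 56304 + 19584 + 19872) + 10842) = 1/((-390 + 6912 + 56304 + 19584 + 19872) + 10842) = 1/(102282 + 10842) = 1/113124 ≈ 8.8399e-6)
-j = -1*1/113124 = -1/113124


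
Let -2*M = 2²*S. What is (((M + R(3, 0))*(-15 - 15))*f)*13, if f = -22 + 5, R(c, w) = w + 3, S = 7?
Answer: -72930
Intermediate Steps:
R(c, w) = 3 + w
M = -14 (M = -2²*7/2 = -2*7 = -½*28 = -14)
f = -17
(((M + R(3, 0))*(-15 - 15))*f)*13 = (((-14 + (3 + 0))*(-15 - 15))*(-17))*13 = (((-14 + 3)*(-30))*(-17))*13 = (-11*(-30)*(-17))*13 = (330*(-17))*13 = -5610*13 = -72930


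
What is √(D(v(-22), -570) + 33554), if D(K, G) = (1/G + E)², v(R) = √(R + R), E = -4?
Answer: √10906897561/570 ≈ 183.22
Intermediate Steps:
v(R) = √2*√R (v(R) = √(2*R) = √2*√R)
D(K, G) = (-4 + 1/G)² (D(K, G) = (1/G - 4)² = (-4 + 1/G)²)
√(D(v(-22), -570) + 33554) = √((-1 + 4*(-570))²/(-570)² + 33554) = √((-1 - 2280)²/324900 + 33554) = √((1/324900)*(-2281)² + 33554) = √((1/324900)*5202961 + 33554) = √(5202961/324900 + 33554) = √(10906897561/324900) = √10906897561/570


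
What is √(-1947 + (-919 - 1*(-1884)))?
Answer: I*√982 ≈ 31.337*I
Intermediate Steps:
√(-1947 + (-919 - 1*(-1884))) = √(-1947 + (-919 + 1884)) = √(-1947 + 965) = √(-982) = I*√982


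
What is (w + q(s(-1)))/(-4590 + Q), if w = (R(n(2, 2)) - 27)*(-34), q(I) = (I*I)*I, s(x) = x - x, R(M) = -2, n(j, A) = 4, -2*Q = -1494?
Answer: -986/3843 ≈ -0.25657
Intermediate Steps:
Q = 747 (Q = -½*(-1494) = 747)
s(x) = 0
q(I) = I³ (q(I) = I²*I = I³)
w = 986 (w = (-2 - 27)*(-34) = -29*(-34) = 986)
(w + q(s(-1)))/(-4590 + Q) = (986 + 0³)/(-4590 + 747) = (986 + 0)/(-3843) = 986*(-1/3843) = -986/3843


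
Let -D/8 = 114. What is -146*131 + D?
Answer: -20038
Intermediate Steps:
D = -912 (D = -8*114 = -912)
-146*131 + D = -146*131 - 912 = -19126 - 912 = -20038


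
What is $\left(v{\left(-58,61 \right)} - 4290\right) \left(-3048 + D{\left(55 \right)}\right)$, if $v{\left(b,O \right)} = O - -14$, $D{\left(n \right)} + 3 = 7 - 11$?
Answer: $12876825$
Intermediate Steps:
$D{\left(n \right)} = -7$ ($D{\left(n \right)} = -3 + \left(7 - 11\right) = -3 - 4 = -7$)
$v{\left(b,O \right)} = 14 + O$ ($v{\left(b,O \right)} = O + 14 = 14 + O$)
$\left(v{\left(-58,61 \right)} - 4290\right) \left(-3048 + D{\left(55 \right)}\right) = \left(\left(14 + 61\right) - 4290\right) \left(-3048 - 7\right) = \left(75 - 4290\right) \left(-3055\right) = \left(-4215\right) \left(-3055\right) = 12876825$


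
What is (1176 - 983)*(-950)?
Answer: -183350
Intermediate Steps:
(1176 - 983)*(-950) = 193*(-950) = -183350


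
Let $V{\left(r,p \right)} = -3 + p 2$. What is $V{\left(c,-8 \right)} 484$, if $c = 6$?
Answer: $-9196$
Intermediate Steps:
$V{\left(r,p \right)} = -3 + 2 p$
$V{\left(c,-8 \right)} 484 = \left(-3 + 2 \left(-8\right)\right) 484 = \left(-3 - 16\right) 484 = \left(-19\right) 484 = -9196$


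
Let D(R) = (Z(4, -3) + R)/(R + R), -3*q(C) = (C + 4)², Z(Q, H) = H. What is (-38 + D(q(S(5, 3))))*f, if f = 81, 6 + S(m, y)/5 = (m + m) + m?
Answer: -7292673/2401 ≈ -3037.3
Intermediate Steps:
S(m, y) = -30 + 15*m (S(m, y) = -30 + 5*((m + m) + m) = -30 + 5*(2*m + m) = -30 + 5*(3*m) = -30 + 15*m)
q(C) = -(4 + C)²/3 (q(C) = -(C + 4)²/3 = -(4 + C)²/3)
D(R) = (-3 + R)/(2*R) (D(R) = (-3 + R)/(R + R) = (-3 + R)/((2*R)) = (-3 + R)*(1/(2*R)) = (-3 + R)/(2*R))
(-38 + D(q(S(5, 3))))*f = (-38 + (-3 - (4 + (-30 + 15*5))²/3)/(2*((-(4 + (-30 + 15*5))²/3))))*81 = (-38 + (-3 - (4 + (-30 + 75))²/3)/(2*((-(4 + (-30 + 75))²/3))))*81 = (-38 + (-3 - (4 + 45)²/3)/(2*((-(4 + 45)²/3))))*81 = (-38 + (-3 - ⅓*49²)/(2*((-⅓*49²))))*81 = (-38 + (-3 - ⅓*2401)/(2*((-⅓*2401))))*81 = (-38 + (-3 - 2401/3)/(2*(-2401/3)))*81 = (-38 + (½)*(-3/2401)*(-2410/3))*81 = (-38 + 1205/2401)*81 = -90033/2401*81 = -7292673/2401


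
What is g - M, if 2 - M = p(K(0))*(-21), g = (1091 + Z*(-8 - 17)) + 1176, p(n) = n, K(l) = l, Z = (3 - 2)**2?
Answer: 2240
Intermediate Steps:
Z = 1 (Z = 1**2 = 1)
g = 2242 (g = (1091 + 1*(-8 - 17)) + 1176 = (1091 + 1*(-25)) + 1176 = (1091 - 25) + 1176 = 1066 + 1176 = 2242)
M = 2 (M = 2 - 0*(-21) = 2 - 1*0 = 2 + 0 = 2)
g - M = 2242 - 1*2 = 2242 - 2 = 2240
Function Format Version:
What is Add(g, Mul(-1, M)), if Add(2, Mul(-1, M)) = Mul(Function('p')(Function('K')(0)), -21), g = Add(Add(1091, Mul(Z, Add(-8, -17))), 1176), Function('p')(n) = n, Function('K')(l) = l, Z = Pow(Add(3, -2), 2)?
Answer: 2240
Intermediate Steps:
Z = 1 (Z = Pow(1, 2) = 1)
g = 2242 (g = Add(Add(1091, Mul(1, Add(-8, -17))), 1176) = Add(Add(1091, Mul(1, -25)), 1176) = Add(Add(1091, -25), 1176) = Add(1066, 1176) = 2242)
M = 2 (M = Add(2, Mul(-1, Mul(0, -21))) = Add(2, Mul(-1, 0)) = Add(2, 0) = 2)
Add(g, Mul(-1, M)) = Add(2242, Mul(-1, 2)) = Add(2242, -2) = 2240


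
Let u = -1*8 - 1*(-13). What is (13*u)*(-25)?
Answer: -1625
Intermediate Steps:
u = 5 (u = -8 + 13 = 5)
(13*u)*(-25) = (13*5)*(-25) = 65*(-25) = -1625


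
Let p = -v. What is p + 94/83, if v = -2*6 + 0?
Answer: 1090/83 ≈ 13.133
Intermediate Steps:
v = -12 (v = -12 + 0 = -12)
p = 12 (p = -1*(-12) = 12)
p + 94/83 = 12 + 94/83 = 1090/83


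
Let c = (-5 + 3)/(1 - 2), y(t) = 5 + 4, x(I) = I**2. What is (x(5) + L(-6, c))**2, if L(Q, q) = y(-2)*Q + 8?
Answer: 441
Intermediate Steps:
y(t) = 9
c = 2 (c = -2/(-1) = -2*(-1) = 2)
L(Q, q) = 8 + 9*Q (L(Q, q) = 9*Q + 8 = 8 + 9*Q)
(x(5) + L(-6, c))**2 = (5**2 + (8 + 9*(-6)))**2 = (25 + (8 - 54))**2 = (25 - 46)**2 = (-21)**2 = 441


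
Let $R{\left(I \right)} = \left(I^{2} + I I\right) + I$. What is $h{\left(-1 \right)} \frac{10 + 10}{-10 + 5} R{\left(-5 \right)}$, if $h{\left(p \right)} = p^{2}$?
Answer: $-180$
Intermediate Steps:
$R{\left(I \right)} = I + 2 I^{2}$ ($R{\left(I \right)} = \left(I^{2} + I^{2}\right) + I = 2 I^{2} + I = I + 2 I^{2}$)
$h{\left(-1 \right)} \frac{10 + 10}{-10 + 5} R{\left(-5 \right)} = \left(-1\right)^{2} \frac{10 + 10}{-10 + 5} \left(- 5 \left(1 + 2 \left(-5\right)\right)\right) = 1 \frac{20}{-5} \left(- 5 \left(1 - 10\right)\right) = 1 \cdot 20 \left(- \frac{1}{5}\right) \left(\left(-5\right) \left(-9\right)\right) = 1 \left(-4\right) 45 = \left(-4\right) 45 = -180$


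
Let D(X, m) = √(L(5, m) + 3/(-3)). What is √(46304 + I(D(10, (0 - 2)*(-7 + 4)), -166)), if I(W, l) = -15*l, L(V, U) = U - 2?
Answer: √48794 ≈ 220.89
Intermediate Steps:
L(V, U) = -2 + U
D(X, m) = √(-3 + m) (D(X, m) = √((-2 + m) + 3/(-3)) = √((-2 + m) + 3*(-⅓)) = √((-2 + m) - 1) = √(-3 + m))
√(46304 + I(D(10, (0 - 2)*(-7 + 4)), -166)) = √(46304 - 15*(-166)) = √(46304 + 2490) = √48794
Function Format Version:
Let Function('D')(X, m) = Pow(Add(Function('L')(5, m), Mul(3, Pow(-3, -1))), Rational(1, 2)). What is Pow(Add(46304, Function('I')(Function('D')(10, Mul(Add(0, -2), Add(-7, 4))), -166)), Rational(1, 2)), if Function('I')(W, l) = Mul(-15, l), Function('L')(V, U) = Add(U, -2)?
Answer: Pow(48794, Rational(1, 2)) ≈ 220.89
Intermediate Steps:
Function('L')(V, U) = Add(-2, U)
Function('D')(X, m) = Pow(Add(-3, m), Rational(1, 2)) (Function('D')(X, m) = Pow(Add(Add(-2, m), Mul(3, Pow(-3, -1))), Rational(1, 2)) = Pow(Add(Add(-2, m), Mul(3, Rational(-1, 3))), Rational(1, 2)) = Pow(Add(Add(-2, m), -1), Rational(1, 2)) = Pow(Add(-3, m), Rational(1, 2)))
Pow(Add(46304, Function('I')(Function('D')(10, Mul(Add(0, -2), Add(-7, 4))), -166)), Rational(1, 2)) = Pow(Add(46304, Mul(-15, -166)), Rational(1, 2)) = Pow(Add(46304, 2490), Rational(1, 2)) = Pow(48794, Rational(1, 2))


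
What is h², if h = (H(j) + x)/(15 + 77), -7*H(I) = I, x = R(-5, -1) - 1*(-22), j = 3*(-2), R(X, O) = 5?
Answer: 38025/414736 ≈ 0.091685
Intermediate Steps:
j = -6
x = 27 (x = 5 - 1*(-22) = 5 + 22 = 27)
H(I) = -I/7
h = 195/644 (h = (-⅐*(-6) + 27)/(15 + 77) = (6/7 + 27)/92 = (195/7)*(1/92) = 195/644 ≈ 0.30279)
h² = (195/644)² = 38025/414736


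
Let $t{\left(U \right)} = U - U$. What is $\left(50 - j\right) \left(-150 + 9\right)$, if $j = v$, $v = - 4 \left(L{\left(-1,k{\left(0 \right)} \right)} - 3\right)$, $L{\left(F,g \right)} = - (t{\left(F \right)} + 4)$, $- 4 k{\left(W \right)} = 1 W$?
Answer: $-3102$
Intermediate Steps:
$t{\left(U \right)} = 0$
$k{\left(W \right)} = - \frac{W}{4}$ ($k{\left(W \right)} = - \frac{1 W}{4} = - \frac{W}{4}$)
$L{\left(F,g \right)} = -4$ ($L{\left(F,g \right)} = - (0 + 4) = \left(-1\right) 4 = -4$)
$v = 28$ ($v = - 4 \left(-4 - 3\right) = \left(-4\right) \left(-7\right) = 28$)
$j = 28$
$\left(50 - j\right) \left(-150 + 9\right) = \left(50 - 28\right) \left(-150 + 9\right) = \left(50 - 28\right) \left(-141\right) = 22 \left(-141\right) = -3102$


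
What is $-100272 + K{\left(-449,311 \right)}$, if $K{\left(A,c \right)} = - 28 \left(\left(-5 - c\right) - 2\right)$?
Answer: $-91368$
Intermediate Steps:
$K{\left(A,c \right)} = 196 + 28 c$ ($K{\left(A,c \right)} = - 28 \left(-7 - c\right) = 196 + 28 c$)
$-100272 + K{\left(-449,311 \right)} = -100272 + \left(196 + 28 \cdot 311\right) = -100272 + \left(196 + 8708\right) = -100272 + 8904 = -91368$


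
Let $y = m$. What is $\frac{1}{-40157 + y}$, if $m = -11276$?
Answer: $- \frac{1}{51433} \approx -1.9443 \cdot 10^{-5}$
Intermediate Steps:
$y = -11276$
$\frac{1}{-40157 + y} = \frac{1}{-40157 - 11276} = \frac{1}{-51433} = - \frac{1}{51433}$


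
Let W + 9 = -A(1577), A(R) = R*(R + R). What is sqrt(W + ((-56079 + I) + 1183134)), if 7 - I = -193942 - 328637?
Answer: I*sqrt(3324226) ≈ 1823.2*I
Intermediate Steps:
I = 522586 (I = 7 - (-193942 - 328637) = 7 - 1*(-522579) = 7 + 522579 = 522586)
A(R) = 2*R**2 (A(R) = R*(2*R) = 2*R**2)
W = -4973867 (W = -9 - 2*1577**2 = -9 - 2*2486929 = -9 - 1*4973858 = -9 - 4973858 = -4973867)
sqrt(W + ((-56079 + I) + 1183134)) = sqrt(-4973867 + ((-56079 + 522586) + 1183134)) = sqrt(-4973867 + (466507 + 1183134)) = sqrt(-4973867 + 1649641) = sqrt(-3324226) = I*sqrt(3324226)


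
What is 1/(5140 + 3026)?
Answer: 1/8166 ≈ 0.00012246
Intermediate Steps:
1/(5140 + 3026) = 1/8166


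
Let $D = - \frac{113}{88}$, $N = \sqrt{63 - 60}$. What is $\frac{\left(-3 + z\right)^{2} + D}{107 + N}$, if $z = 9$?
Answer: $\frac{326885}{1007248} - \frac{3055 \sqrt{3}}{1007248} \approx 0.31928$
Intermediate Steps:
$N = \sqrt{3} \approx 1.732$
$D = - \frac{113}{88}$ ($D = \left(-113\right) \frac{1}{88} = - \frac{113}{88} \approx -1.2841$)
$\frac{\left(-3 + z\right)^{2} + D}{107 + N} = \frac{\left(-3 + 9\right)^{2} - \frac{113}{88}}{107 + \sqrt{3}} = \frac{6^{2} - \frac{113}{88}}{107 + \sqrt{3}} = \frac{36 - \frac{113}{88}}{107 + \sqrt{3}} = \frac{1}{107 + \sqrt{3}} \cdot \frac{3055}{88} = \frac{3055}{88 \left(107 + \sqrt{3}\right)}$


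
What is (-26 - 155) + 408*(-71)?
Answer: -29149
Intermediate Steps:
(-26 - 155) + 408*(-71) = -181 - 28968 = -29149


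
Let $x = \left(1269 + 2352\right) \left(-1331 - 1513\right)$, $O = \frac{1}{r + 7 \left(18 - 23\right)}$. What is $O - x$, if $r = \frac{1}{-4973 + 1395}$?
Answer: $\frac{1289644363066}{125231} \approx 1.0298 \cdot 10^{7}$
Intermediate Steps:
$r = - \frac{1}{3578}$ ($r = \frac{1}{-3578} = - \frac{1}{3578} \approx -0.00027949$)
$O = - \frac{3578}{125231}$ ($O = \frac{1}{- \frac{1}{3578} + 7 \left(18 - 23\right)} = \frac{1}{- \frac{1}{3578} + 7 \left(-5\right)} = \frac{1}{- \frac{1}{3578} - 35} = \frac{1}{- \frac{125231}{3578}} = - \frac{3578}{125231} \approx -0.028571$)
$x = -10298124$ ($x = 3621 \left(-2844\right) = -10298124$)
$O - x = - \frac{3578}{125231} - -10298124 = - \frac{3578}{125231} + 10298124 = \frac{1289644363066}{125231}$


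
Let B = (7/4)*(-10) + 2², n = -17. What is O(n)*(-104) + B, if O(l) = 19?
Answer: -3979/2 ≈ -1989.5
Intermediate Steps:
B = -27/2 (B = (7*(¼))*(-10) + 4 = (7/4)*(-10) + 4 = -35/2 + 4 = -27/2 ≈ -13.500)
O(n)*(-104) + B = 19*(-104) - 27/2 = -1976 - 27/2 = -3979/2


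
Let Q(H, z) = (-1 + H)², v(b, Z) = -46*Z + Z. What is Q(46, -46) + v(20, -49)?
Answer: 4230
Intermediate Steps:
v(b, Z) = -45*Z
Q(46, -46) + v(20, -49) = (-1 + 46)² - 45*(-49) = 45² + 2205 = 2025 + 2205 = 4230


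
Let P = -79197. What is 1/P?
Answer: -1/79197 ≈ -1.2627e-5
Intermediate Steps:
1/P = 1/(-79197) = -1/79197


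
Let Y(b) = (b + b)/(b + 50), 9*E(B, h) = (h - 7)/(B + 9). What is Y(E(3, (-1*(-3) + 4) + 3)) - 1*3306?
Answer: -5954104/1801 ≈ -3306.0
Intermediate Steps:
E(B, h) = (-7 + h)/(9*(9 + B)) (E(B, h) = ((h - 7)/(B + 9))/9 = ((-7 + h)/(9 + B))/9 = (-7 + h)/(9*(9 + B)))
Y(b) = 2*b/(50 + b) (Y(b) = (2*b)/(50 + b) = 2*b/(50 + b))
Y(E(3, (-1*(-3) + 4) + 3)) - 1*3306 = 2*((-7 + ((-1*(-3) + 4) + 3))/(9*(9 + 3)))/(50 + (-7 + ((-1*(-3) + 4) + 3))/(9*(9 + 3))) - 1*3306 = 2*((1/9)*(-7 + ((3 + 4) + 3))/12)/(50 + (1/9)*(-7 + ((3 + 4) + 3))/12) - 3306 = 2*((1/9)*(1/12)*(-7 + (7 + 3)))/(50 + (1/9)*(1/12)*(-7 + (7 + 3))) - 3306 = 2*((1/9)*(1/12)*(-7 + 10))/(50 + (1/9)*(1/12)*(-7 + 10)) - 3306 = 2*((1/9)*(1/12)*3)/(50 + (1/9)*(1/12)*3) - 3306 = 2*(1/36)/(50 + 1/36) - 3306 = 2*(1/36)/(1801/36) - 3306 = 2*(1/36)*(36/1801) - 3306 = 2/1801 - 3306 = -5954104/1801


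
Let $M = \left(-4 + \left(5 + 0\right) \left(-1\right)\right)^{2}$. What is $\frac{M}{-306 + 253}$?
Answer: $- \frac{81}{53} \approx -1.5283$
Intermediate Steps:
$M = 81$ ($M = \left(-4 + 5 \left(-1\right)\right)^{2} = \left(-4 - 5\right)^{2} = \left(-9\right)^{2} = 81$)
$\frac{M}{-306 + 253} = \frac{1}{-306 + 253} \cdot 81 = \frac{1}{-53} \cdot 81 = \left(- \frac{1}{53}\right) 81 = - \frac{81}{53}$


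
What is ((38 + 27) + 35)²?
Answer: 10000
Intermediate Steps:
((38 + 27) + 35)² = (65 + 35)² = 100² = 10000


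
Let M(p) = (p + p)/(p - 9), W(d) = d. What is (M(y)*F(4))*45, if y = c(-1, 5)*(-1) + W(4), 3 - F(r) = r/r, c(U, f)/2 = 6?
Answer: 1440/17 ≈ 84.706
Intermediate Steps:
c(U, f) = 12 (c(U, f) = 2*6 = 12)
F(r) = 2 (F(r) = 3 - r/r = 3 - 1*1 = 3 - 1 = 2)
y = -8 (y = 12*(-1) + 4 = -12 + 4 = -8)
M(p) = 2*p/(-9 + p) (M(p) = (2*p)/(-9 + p) = 2*p/(-9 + p))
(M(y)*F(4))*45 = ((2*(-8)/(-9 - 8))*2)*45 = ((2*(-8)/(-17))*2)*45 = ((2*(-8)*(-1/17))*2)*45 = ((16/17)*2)*45 = (32/17)*45 = 1440/17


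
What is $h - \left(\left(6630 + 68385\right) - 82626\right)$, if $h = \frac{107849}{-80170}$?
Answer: $\frac{610066021}{80170} \approx 7609.7$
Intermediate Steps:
$h = - \frac{107849}{80170}$ ($h = 107849 \left(- \frac{1}{80170}\right) = - \frac{107849}{80170} \approx -1.3453$)
$h - \left(\left(6630 + 68385\right) - 82626\right) = - \frac{107849}{80170} - \left(\left(6630 + 68385\right) - 82626\right) = - \frac{107849}{80170} - \left(75015 - 82626\right) = - \frac{107849}{80170} - -7611 = - \frac{107849}{80170} + 7611 = \frac{610066021}{80170}$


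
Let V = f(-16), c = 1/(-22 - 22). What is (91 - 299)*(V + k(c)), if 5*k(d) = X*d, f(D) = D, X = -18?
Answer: 182104/55 ≈ 3311.0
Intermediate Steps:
c = -1/44 (c = 1/(-44) = -1/44 ≈ -0.022727)
V = -16
k(d) = -18*d/5 (k(d) = (-18*d)/5 = -18*d/5)
(91 - 299)*(V + k(c)) = (91 - 299)*(-16 - 18/5*(-1/44)) = -208*(-16 + 9/110) = -208*(-1751/110) = 182104/55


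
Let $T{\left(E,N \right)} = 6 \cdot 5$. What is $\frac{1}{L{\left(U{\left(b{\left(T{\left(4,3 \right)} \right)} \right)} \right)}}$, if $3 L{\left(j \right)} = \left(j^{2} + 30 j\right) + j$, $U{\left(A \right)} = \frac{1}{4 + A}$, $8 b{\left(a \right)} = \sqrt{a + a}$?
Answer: $\frac{18093}{47117} + \frac{22797 \sqrt{15}}{942340} \approx 0.4777$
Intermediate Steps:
$T{\left(E,N \right)} = 30$
$b{\left(a \right)} = \frac{\sqrt{2} \sqrt{a}}{8}$ ($b{\left(a \right)} = \frac{\sqrt{a + a}}{8} = \frac{\sqrt{2 a}}{8} = \frac{\sqrt{2} \sqrt{a}}{8}$)
$L{\left(j \right)} = \frac{j^{2}}{3} + \frac{31 j}{3}$ ($L{\left(j \right)} = \frac{\left(j^{2} + 30 j\right) + j}{3} = \frac{j^{2} + 31 j}{3} = \frac{j^{2}}{3} + \frac{31 j}{3}$)
$\frac{1}{L{\left(U{\left(b{\left(T{\left(4,3 \right)} \right)} \right)} \right)}} = \frac{1}{\frac{1}{3} \frac{1}{4 + \frac{\sqrt{2} \sqrt{30}}{8}} \left(31 + \frac{1}{4 + \frac{\sqrt{2} \sqrt{30}}{8}}\right)} = \frac{1}{\frac{1}{3} \frac{1}{4 + \frac{\sqrt{15}}{4}} \left(31 + \frac{1}{4 + \frac{\sqrt{15}}{4}}\right)} = \frac{3 \left(4 + \frac{\sqrt{15}}{4}\right)}{31 + \frac{1}{4 + \frac{\sqrt{15}}{4}}}$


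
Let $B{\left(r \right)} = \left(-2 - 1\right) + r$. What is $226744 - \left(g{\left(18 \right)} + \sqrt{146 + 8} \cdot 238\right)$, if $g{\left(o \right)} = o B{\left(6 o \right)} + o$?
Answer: $224836 - 238 \sqrt{154} \approx 2.2188 \cdot 10^{5}$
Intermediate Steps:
$B{\left(r \right)} = -3 + r$
$g{\left(o \right)} = o + o \left(-3 + 6 o\right)$ ($g{\left(o \right)} = o \left(-3 + 6 o\right) + o = o + o \left(-3 + 6 o\right)$)
$226744 - \left(g{\left(18 \right)} + \sqrt{146 + 8} \cdot 238\right) = 226744 - \left(2 \cdot 18 \left(-1 + 3 \cdot 18\right) + \sqrt{146 + 8} \cdot 238\right) = 226744 - \left(2 \cdot 18 \left(-1 + 54\right) + \sqrt{154} \cdot 238\right) = 226744 - \left(2 \cdot 18 \cdot 53 + 238 \sqrt{154}\right) = 226744 - \left(1908 + 238 \sqrt{154}\right) = 224836 - 238 \sqrt{154}$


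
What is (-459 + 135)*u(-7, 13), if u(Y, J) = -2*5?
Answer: 3240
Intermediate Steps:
u(Y, J) = -10
(-459 + 135)*u(-7, 13) = (-459 + 135)*(-10) = -324*(-10) = 3240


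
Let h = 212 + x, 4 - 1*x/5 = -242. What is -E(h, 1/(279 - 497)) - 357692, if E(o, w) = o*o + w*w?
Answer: -115818649345/47524 ≈ -2.4371e+6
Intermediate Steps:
x = 1230 (x = 20 - 5*(-242) = 20 + 1210 = 1230)
h = 1442 (h = 212 + 1230 = 1442)
E(o, w) = o**2 + w**2
-E(h, 1/(279 - 497)) - 357692 = -(1442**2 + (1/(279 - 497))**2) - 357692 = -(2079364 + (1/(-218))**2) - 357692 = -(2079364 + (-1/218)**2) - 357692 = -(2079364 + 1/47524) - 357692 = -1*98819694737/47524 - 357692 = -98819694737/47524 - 357692 = -115818649345/47524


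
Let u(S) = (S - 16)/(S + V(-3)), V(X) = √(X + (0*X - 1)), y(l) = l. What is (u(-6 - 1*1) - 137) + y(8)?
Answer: -6676/53 + 46*I/53 ≈ -125.96 + 0.86792*I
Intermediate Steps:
V(X) = √(-1 + X) (V(X) = √(X + (0 - 1)) = √(X - 1) = √(-1 + X))
u(S) = (-16 + S)/(S + 2*I) (u(S) = (S - 16)/(S + √(-1 - 3)) = (-16 + S)/(S + √(-4)) = (-16 + S)/(S + 2*I))
(u(-6 - 1*1) - 137) + y(8) = ((-16 + (-6 - 1*1))/((-6 - 1*1) + 2*I) - 137) + 8 = ((-16 + (-6 - 1))/((-6 - 1) + 2*I) - 137) + 8 = ((-16 - 7)/(-7 + 2*I) - 137) + 8 = (((-7 - 2*I)/53)*(-23) - 137) + 8 = (-23*(-7 - 2*I)/53 - 137) + 8 = (-137 - 23*(-7 - 2*I)/53) + 8 = -129 - 23*(-7 - 2*I)/53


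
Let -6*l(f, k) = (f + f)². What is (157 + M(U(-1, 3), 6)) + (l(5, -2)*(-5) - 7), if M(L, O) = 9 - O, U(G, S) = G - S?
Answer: 709/3 ≈ 236.33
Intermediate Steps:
l(f, k) = -2*f²/3 (l(f, k) = -(f + f)²/6 = -4*f²/6 = -2*f²/3)
(157 + M(U(-1, 3), 6)) + (l(5, -2)*(-5) - 7) = (157 + (9 - 1*6)) + (-⅔*5²*(-5) - 7) = (157 + (9 - 6)) + (-⅔*25*(-5) - 7) = (157 + 3) + (-50/3*(-5) - 7) = 160 + (250/3 - 7) = 160 + 229/3 = 709/3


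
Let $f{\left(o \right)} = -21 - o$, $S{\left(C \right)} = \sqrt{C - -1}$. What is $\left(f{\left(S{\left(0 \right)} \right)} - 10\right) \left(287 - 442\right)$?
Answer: $4960$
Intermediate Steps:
$S{\left(C \right)} = \sqrt{1 + C}$ ($S{\left(C \right)} = \sqrt{C + \left(-4 + 5\right)} = \sqrt{C + 1} = \sqrt{1 + C}$)
$\left(f{\left(S{\left(0 \right)} \right)} - 10\right) \left(287 - 442\right) = \left(\left(-21 - \sqrt{1 + 0}\right) - 10\right) \left(287 - 442\right) = \left(\left(-21 - \sqrt{1}\right) - 10\right) \left(-155\right) = \left(\left(-21 - 1\right) - 10\right) \left(-155\right) = \left(-22 - 10\right) \left(-155\right) = \left(-32\right) \left(-155\right) = 4960$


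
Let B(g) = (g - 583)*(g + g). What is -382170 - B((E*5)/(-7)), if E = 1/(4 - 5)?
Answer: -18685570/49 ≈ -3.8134e+5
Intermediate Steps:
E = -1 (E = 1/(-1) = -1)
B(g) = 2*g*(-583 + g) (B(g) = (-583 + g)*(2*g) = 2*g*(-583 + g))
-382170 - B((E*5)/(-7)) = -382170 - 2*-1*5/(-7)*(-583 - 1*5/(-7)) = -382170 - 2*(-5*(-1/7))*(-583 - 5*(-1/7)) = -382170 - 2*5*(-583 + 5/7)/7 = -382170 - 2*5*(-4076)/(7*7) = -382170 - 1*(-40760/49) = -382170 + 40760/49 = -18685570/49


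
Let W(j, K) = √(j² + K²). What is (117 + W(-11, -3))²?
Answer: (117 + √130)² ≈ 16487.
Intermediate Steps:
W(j, K) = √(K² + j²)
(117 + W(-11, -3))² = (117 + √((-3)² + (-11)²))² = (117 + √(9 + 121))² = (117 + √130)²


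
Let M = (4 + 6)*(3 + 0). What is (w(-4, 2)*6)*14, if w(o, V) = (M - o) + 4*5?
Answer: 4536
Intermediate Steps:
M = 30 (M = 10*3 = 30)
w(o, V) = 50 - o (w(o, V) = (30 - o) + 4*5 = (30 - o) + 20 = 50 - o)
(w(-4, 2)*6)*14 = ((50 - 1*(-4))*6)*14 = ((50 + 4)*6)*14 = (54*6)*14 = 324*14 = 4536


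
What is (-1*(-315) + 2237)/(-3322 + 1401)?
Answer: -2552/1921 ≈ -1.3285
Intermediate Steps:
(-1*(-315) + 2237)/(-3322 + 1401) = (315 + 2237)/(-1921) = 2552*(-1/1921) = -2552/1921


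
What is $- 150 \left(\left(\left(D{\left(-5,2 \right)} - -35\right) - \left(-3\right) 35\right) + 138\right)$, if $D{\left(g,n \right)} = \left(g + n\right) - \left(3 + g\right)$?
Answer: $-41550$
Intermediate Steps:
$D{\left(g,n \right)} = -3 + n$
$- 150 \left(\left(\left(D{\left(-5,2 \right)} - -35\right) - \left(-3\right) 35\right) + 138\right) = - 150 \left(\left(\left(\left(-3 + 2\right) - -35\right) - \left(-3\right) 35\right) + 138\right) = - 150 \left(\left(\left(-1 + 35\right) - -105\right) + 138\right) = - 150 \left(\left(34 + 105\right) + 138\right) = - 150 \left(139 + 138\right) = \left(-150\right) 277 = -41550$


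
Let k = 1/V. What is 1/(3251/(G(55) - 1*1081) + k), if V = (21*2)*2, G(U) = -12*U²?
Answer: -3140004/235703 ≈ -13.322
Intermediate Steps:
V = 84 (V = 42*2 = 84)
k = 1/84 ≈ 0.011905
1/(3251/(G(55) - 1*1081) + k) = 1/(3251/(-12*55² - 1*1081) + 1/84) = 1/(3251/(-12*3025 - 1081) + 1/84) = 1/(3251/(-36300 - 1081) + 1/84) = 1/(3251/(-37381) + 1/84) = 1/(3251*(-1/37381) + 1/84) = 1/(-3251/37381 + 1/84) = 1/(-235703/3140004) = -3140004/235703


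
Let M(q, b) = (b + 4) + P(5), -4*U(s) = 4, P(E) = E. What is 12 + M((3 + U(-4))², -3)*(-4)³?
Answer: -372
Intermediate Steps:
U(s) = -1 (U(s) = -¼*4 = -1)
M(q, b) = 9 + b (M(q, b) = (b + 4) + 5 = (4 + b) + 5 = 9 + b)
12 + M((3 + U(-4))², -3)*(-4)³ = 12 + (9 - 3)*(-4)³ = 12 + 6*(-64) = 12 - 384 = -372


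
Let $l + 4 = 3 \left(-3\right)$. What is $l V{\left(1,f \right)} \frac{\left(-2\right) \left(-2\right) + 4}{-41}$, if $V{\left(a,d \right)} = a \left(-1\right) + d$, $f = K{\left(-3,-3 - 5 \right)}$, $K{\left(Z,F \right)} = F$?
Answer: $- \frac{936}{41} \approx -22.829$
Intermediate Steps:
$f = -8$ ($f = -3 - 5 = -8$)
$V{\left(a,d \right)} = d - a$ ($V{\left(a,d \right)} = - a + d = d - a$)
$l = -13$ ($l = -4 + 3 \left(-3\right) = -4 - 9 = -13$)
$l V{\left(1,f \right)} \frac{\left(-2\right) \left(-2\right) + 4}{-41} = - 13 \left(-8 - 1\right) \frac{\left(-2\right) \left(-2\right) + 4}{-41} = - 13 \left(-8 - 1\right) \left(4 + 4\right) \left(- \frac{1}{41}\right) = \left(-13\right) \left(-9\right) 8 \left(- \frac{1}{41}\right) = 117 \left(- \frac{8}{41}\right) = - \frac{936}{41}$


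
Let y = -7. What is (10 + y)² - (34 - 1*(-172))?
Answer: -197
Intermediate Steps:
(10 + y)² - (34 - 1*(-172)) = (10 - 7)² - (34 - 1*(-172)) = 3² - (34 + 172) = 9 - 1*206 = 9 - 206 = -197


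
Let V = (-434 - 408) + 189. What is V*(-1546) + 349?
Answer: 1009887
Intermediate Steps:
V = -653 (V = -842 + 189 = -653)
V*(-1546) + 349 = -653*(-1546) + 349 = 1009538 + 349 = 1009887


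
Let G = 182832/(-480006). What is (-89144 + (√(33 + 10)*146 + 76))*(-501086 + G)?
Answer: 3570505572647944/80001 - 5852762087468*√43/80001 ≈ 4.4151e+10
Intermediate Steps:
G = -30472/80001 (G = 182832*(-1/480006) = -30472/80001 ≈ -0.38090)
(-89144 + (√(33 + 10)*146 + 76))*(-501086 + G) = (-89144 + (√(33 + 10)*146 + 76))*(-501086 - 30472/80001) = (-89144 + (√43*146 + 76))*(-40087411558/80001) = (-89144 + (146*√43 + 76))*(-40087411558/80001) = (-89144 + (76 + 146*√43))*(-40087411558/80001) = (-89068 + 146*√43)*(-40087411558/80001) = 3570505572647944/80001 - 5852762087468*√43/80001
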